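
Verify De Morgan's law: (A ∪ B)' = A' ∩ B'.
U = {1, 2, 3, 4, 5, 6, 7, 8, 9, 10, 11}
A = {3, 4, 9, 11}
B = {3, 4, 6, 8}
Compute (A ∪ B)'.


U = {1, 2, 3, 4, 5, 6, 7, 8, 9, 10, 11}
A = {3, 4, 9, 11}, B = {3, 4, 6, 8}
A ∪ B = {3, 4, 6, 8, 9, 11}
(A ∪ B)' = U \ (A ∪ B) = {1, 2, 5, 7, 10}
Verification via A' ∩ B': A' = {1, 2, 5, 6, 7, 8, 10}, B' = {1, 2, 5, 7, 9, 10, 11}
A' ∩ B' = {1, 2, 5, 7, 10} ✓

{1, 2, 5, 7, 10}


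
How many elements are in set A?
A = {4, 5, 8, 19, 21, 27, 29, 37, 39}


Set A = {4, 5, 8, 19, 21, 27, 29, 37, 39}
Listing elements: 4, 5, 8, 19, 21, 27, 29, 37, 39
Counting: 9 elements
|A| = 9

9


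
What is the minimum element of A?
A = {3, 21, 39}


Set A = {3, 21, 39}
Elements in ascending order: 3, 21, 39
The smallest element is 3.

3


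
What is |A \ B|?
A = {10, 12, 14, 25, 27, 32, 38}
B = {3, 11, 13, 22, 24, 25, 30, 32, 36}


Set A = {10, 12, 14, 25, 27, 32, 38}
Set B = {3, 11, 13, 22, 24, 25, 30, 32, 36}
A \ B = {10, 12, 14, 27, 38}
|A \ B| = 5

5


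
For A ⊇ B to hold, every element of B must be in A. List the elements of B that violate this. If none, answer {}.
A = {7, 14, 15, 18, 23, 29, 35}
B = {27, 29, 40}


Set A = {7, 14, 15, 18, 23, 29, 35}
Set B = {27, 29, 40}
Check each element of B against A:
27 ∉ A (include), 29 ∈ A, 40 ∉ A (include)
Elements of B not in A: {27, 40}

{27, 40}


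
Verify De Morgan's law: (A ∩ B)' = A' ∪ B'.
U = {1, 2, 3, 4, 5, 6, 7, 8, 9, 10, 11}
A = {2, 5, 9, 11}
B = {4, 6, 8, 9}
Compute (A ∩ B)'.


U = {1, 2, 3, 4, 5, 6, 7, 8, 9, 10, 11}
A = {2, 5, 9, 11}, B = {4, 6, 8, 9}
A ∩ B = {9}
(A ∩ B)' = U \ (A ∩ B) = {1, 2, 3, 4, 5, 6, 7, 8, 10, 11}
Verification via A' ∪ B': A' = {1, 3, 4, 6, 7, 8, 10}, B' = {1, 2, 3, 5, 7, 10, 11}
A' ∪ B' = {1, 2, 3, 4, 5, 6, 7, 8, 10, 11} ✓

{1, 2, 3, 4, 5, 6, 7, 8, 10, 11}


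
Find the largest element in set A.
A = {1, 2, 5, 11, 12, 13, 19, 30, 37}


Set A = {1, 2, 5, 11, 12, 13, 19, 30, 37}
Elements in ascending order: 1, 2, 5, 11, 12, 13, 19, 30, 37
The largest element is 37.

37


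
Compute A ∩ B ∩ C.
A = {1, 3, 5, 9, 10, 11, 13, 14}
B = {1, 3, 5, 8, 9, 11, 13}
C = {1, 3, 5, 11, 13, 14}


Set A = {1, 3, 5, 9, 10, 11, 13, 14}
Set B = {1, 3, 5, 8, 9, 11, 13}
Set C = {1, 3, 5, 11, 13, 14}
First, A ∩ B = {1, 3, 5, 9, 11, 13}
Then, (A ∩ B) ∩ C = {1, 3, 5, 11, 13}

{1, 3, 5, 11, 13}


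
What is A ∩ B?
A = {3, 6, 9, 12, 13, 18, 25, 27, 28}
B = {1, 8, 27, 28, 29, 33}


Set A = {3, 6, 9, 12, 13, 18, 25, 27, 28}
Set B = {1, 8, 27, 28, 29, 33}
A ∩ B includes only elements in both sets.
Check each element of A against B:
3 ✗, 6 ✗, 9 ✗, 12 ✗, 13 ✗, 18 ✗, 25 ✗, 27 ✓, 28 ✓
A ∩ B = {27, 28}

{27, 28}


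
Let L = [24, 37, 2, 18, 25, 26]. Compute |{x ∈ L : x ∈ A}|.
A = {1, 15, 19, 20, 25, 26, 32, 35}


Set A = {1, 15, 19, 20, 25, 26, 32, 35}
Candidates: [24, 37, 2, 18, 25, 26]
Check each candidate:
24 ∉ A, 37 ∉ A, 2 ∉ A, 18 ∉ A, 25 ∈ A, 26 ∈ A
Count of candidates in A: 2

2


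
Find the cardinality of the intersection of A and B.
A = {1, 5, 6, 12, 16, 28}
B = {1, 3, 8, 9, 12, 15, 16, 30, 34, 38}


Set A = {1, 5, 6, 12, 16, 28}
Set B = {1, 3, 8, 9, 12, 15, 16, 30, 34, 38}
A ∩ B = {1, 12, 16}
|A ∩ B| = 3

3


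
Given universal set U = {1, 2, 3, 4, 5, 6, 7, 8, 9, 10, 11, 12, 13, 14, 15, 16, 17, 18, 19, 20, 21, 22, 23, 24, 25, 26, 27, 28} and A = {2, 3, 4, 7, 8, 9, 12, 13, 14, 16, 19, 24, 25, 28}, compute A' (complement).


Universal set U = {1, 2, 3, 4, 5, 6, 7, 8, 9, 10, 11, 12, 13, 14, 15, 16, 17, 18, 19, 20, 21, 22, 23, 24, 25, 26, 27, 28}
Set A = {2, 3, 4, 7, 8, 9, 12, 13, 14, 16, 19, 24, 25, 28}
A' = U \ A = elements in U but not in A
Checking each element of U:
1 (not in A, include), 2 (in A, exclude), 3 (in A, exclude), 4 (in A, exclude), 5 (not in A, include), 6 (not in A, include), 7 (in A, exclude), 8 (in A, exclude), 9 (in A, exclude), 10 (not in A, include), 11 (not in A, include), 12 (in A, exclude), 13 (in A, exclude), 14 (in A, exclude), 15 (not in A, include), 16 (in A, exclude), 17 (not in A, include), 18 (not in A, include), 19 (in A, exclude), 20 (not in A, include), 21 (not in A, include), 22 (not in A, include), 23 (not in A, include), 24 (in A, exclude), 25 (in A, exclude), 26 (not in A, include), 27 (not in A, include), 28 (in A, exclude)
A' = {1, 5, 6, 10, 11, 15, 17, 18, 20, 21, 22, 23, 26, 27}

{1, 5, 6, 10, 11, 15, 17, 18, 20, 21, 22, 23, 26, 27}


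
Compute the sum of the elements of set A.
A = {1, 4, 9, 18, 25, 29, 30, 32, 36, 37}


Set A = {1, 4, 9, 18, 25, 29, 30, 32, 36, 37}
Sum = 1 + 4 + 9 + 18 + 25 + 29 + 30 + 32 + 36 + 37 = 221

221


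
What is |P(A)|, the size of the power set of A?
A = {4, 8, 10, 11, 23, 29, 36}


Set A = {4, 8, 10, 11, 23, 29, 36}
|A| = 7
The power set P(A) contains all subsets of A.
|P(A)| = 2^|A| = 2^7 = 128

128


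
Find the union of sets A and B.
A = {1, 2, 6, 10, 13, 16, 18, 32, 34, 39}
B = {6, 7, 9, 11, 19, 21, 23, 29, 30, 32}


Set A = {1, 2, 6, 10, 13, 16, 18, 32, 34, 39}
Set B = {6, 7, 9, 11, 19, 21, 23, 29, 30, 32}
A ∪ B includes all elements in either set.
Elements from A: {1, 2, 6, 10, 13, 16, 18, 32, 34, 39}
Elements from B not already included: {7, 9, 11, 19, 21, 23, 29, 30}
A ∪ B = {1, 2, 6, 7, 9, 10, 11, 13, 16, 18, 19, 21, 23, 29, 30, 32, 34, 39}

{1, 2, 6, 7, 9, 10, 11, 13, 16, 18, 19, 21, 23, 29, 30, 32, 34, 39}


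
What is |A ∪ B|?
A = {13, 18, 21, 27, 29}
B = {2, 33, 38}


Set A = {13, 18, 21, 27, 29}, |A| = 5
Set B = {2, 33, 38}, |B| = 3
A ∩ B = {}, |A ∩ B| = 0
|A ∪ B| = |A| + |B| - |A ∩ B| = 5 + 3 - 0 = 8

8


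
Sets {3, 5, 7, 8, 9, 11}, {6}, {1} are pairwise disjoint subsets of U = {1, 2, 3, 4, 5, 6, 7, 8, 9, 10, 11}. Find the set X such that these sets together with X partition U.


U = {1, 2, 3, 4, 5, 6, 7, 8, 9, 10, 11}
Shown blocks: {3, 5, 7, 8, 9, 11}, {6}, {1}
A partition's blocks are pairwise disjoint and cover U, so the missing block = U \ (union of shown blocks).
Union of shown blocks: {1, 3, 5, 6, 7, 8, 9, 11}
Missing block = U \ (union) = {2, 4, 10}

{2, 4, 10}


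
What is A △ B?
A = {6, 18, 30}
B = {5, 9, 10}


Set A = {6, 18, 30}
Set B = {5, 9, 10}
A △ B = (A \ B) ∪ (B \ A)
Elements in A but not B: {6, 18, 30}
Elements in B but not A: {5, 9, 10}
A △ B = {5, 6, 9, 10, 18, 30}

{5, 6, 9, 10, 18, 30}


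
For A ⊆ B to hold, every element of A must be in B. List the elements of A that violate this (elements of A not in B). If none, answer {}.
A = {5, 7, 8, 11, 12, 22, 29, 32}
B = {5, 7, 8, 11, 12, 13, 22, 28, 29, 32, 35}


Set A = {5, 7, 8, 11, 12, 22, 29, 32}
Set B = {5, 7, 8, 11, 12, 13, 22, 28, 29, 32, 35}
Check each element of A against B:
5 ∈ B, 7 ∈ B, 8 ∈ B, 11 ∈ B, 12 ∈ B, 22 ∈ B, 29 ∈ B, 32 ∈ B
Elements of A not in B: {}

{}


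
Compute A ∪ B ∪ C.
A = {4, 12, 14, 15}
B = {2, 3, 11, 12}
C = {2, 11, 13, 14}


Set A = {4, 12, 14, 15}
Set B = {2, 3, 11, 12}
Set C = {2, 11, 13, 14}
First, A ∪ B = {2, 3, 4, 11, 12, 14, 15}
Then, (A ∪ B) ∪ C = {2, 3, 4, 11, 12, 13, 14, 15}

{2, 3, 4, 11, 12, 13, 14, 15}


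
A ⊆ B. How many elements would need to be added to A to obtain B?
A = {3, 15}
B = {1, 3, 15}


Set A = {3, 15}, |A| = 2
Set B = {1, 3, 15}, |B| = 3
Since A ⊆ B: B \ A = {1}
|B| - |A| = 3 - 2 = 1

1


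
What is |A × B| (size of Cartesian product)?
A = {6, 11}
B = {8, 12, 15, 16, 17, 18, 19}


Set A = {6, 11} has 2 elements.
Set B = {8, 12, 15, 16, 17, 18, 19} has 7 elements.
|A × B| = |A| × |B| = 2 × 7 = 14

14


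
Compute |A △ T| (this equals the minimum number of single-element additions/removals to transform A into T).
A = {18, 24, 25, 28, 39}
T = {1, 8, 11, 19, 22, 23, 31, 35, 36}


Set A = {18, 24, 25, 28, 39}
Set T = {1, 8, 11, 19, 22, 23, 31, 35, 36}
Elements to remove from A (in A, not in T): {18, 24, 25, 28, 39} → 5 removals
Elements to add to A (in T, not in A): {1, 8, 11, 19, 22, 23, 31, 35, 36} → 9 additions
Total edits = 5 + 9 = 14

14


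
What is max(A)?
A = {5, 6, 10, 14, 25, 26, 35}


Set A = {5, 6, 10, 14, 25, 26, 35}
Elements in ascending order: 5, 6, 10, 14, 25, 26, 35
The largest element is 35.

35


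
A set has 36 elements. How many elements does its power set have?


The set has 36 elements.
The power set contains all possible subsets.
|P(A)| = 2^|A| = 2^36 = 68719476736

68719476736


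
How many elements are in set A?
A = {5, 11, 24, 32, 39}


Set A = {5, 11, 24, 32, 39}
Listing elements: 5, 11, 24, 32, 39
Counting: 5 elements
|A| = 5

5


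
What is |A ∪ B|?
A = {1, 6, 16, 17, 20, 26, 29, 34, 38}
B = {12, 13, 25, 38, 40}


Set A = {1, 6, 16, 17, 20, 26, 29, 34, 38}, |A| = 9
Set B = {12, 13, 25, 38, 40}, |B| = 5
A ∩ B = {38}, |A ∩ B| = 1
|A ∪ B| = |A| + |B| - |A ∩ B| = 9 + 5 - 1 = 13

13


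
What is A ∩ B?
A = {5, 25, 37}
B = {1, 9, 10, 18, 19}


Set A = {5, 25, 37}
Set B = {1, 9, 10, 18, 19}
A ∩ B includes only elements in both sets.
Check each element of A against B:
5 ✗, 25 ✗, 37 ✗
A ∩ B = {}

{}


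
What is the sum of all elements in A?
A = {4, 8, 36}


Set A = {4, 8, 36}
Sum = 4 + 8 + 36 = 48

48


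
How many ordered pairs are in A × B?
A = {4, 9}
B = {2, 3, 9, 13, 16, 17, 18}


Set A = {4, 9} has 2 elements.
Set B = {2, 3, 9, 13, 16, 17, 18} has 7 elements.
|A × B| = |A| × |B| = 2 × 7 = 14

14


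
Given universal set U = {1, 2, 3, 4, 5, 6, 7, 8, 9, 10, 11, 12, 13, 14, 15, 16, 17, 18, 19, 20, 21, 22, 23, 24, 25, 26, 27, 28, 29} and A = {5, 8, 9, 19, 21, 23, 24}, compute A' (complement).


Universal set U = {1, 2, 3, 4, 5, 6, 7, 8, 9, 10, 11, 12, 13, 14, 15, 16, 17, 18, 19, 20, 21, 22, 23, 24, 25, 26, 27, 28, 29}
Set A = {5, 8, 9, 19, 21, 23, 24}
A' = U \ A = elements in U but not in A
Checking each element of U:
1 (not in A, include), 2 (not in A, include), 3 (not in A, include), 4 (not in A, include), 5 (in A, exclude), 6 (not in A, include), 7 (not in A, include), 8 (in A, exclude), 9 (in A, exclude), 10 (not in A, include), 11 (not in A, include), 12 (not in A, include), 13 (not in A, include), 14 (not in A, include), 15 (not in A, include), 16 (not in A, include), 17 (not in A, include), 18 (not in A, include), 19 (in A, exclude), 20 (not in A, include), 21 (in A, exclude), 22 (not in A, include), 23 (in A, exclude), 24 (in A, exclude), 25 (not in A, include), 26 (not in A, include), 27 (not in A, include), 28 (not in A, include), 29 (not in A, include)
A' = {1, 2, 3, 4, 6, 7, 10, 11, 12, 13, 14, 15, 16, 17, 18, 20, 22, 25, 26, 27, 28, 29}

{1, 2, 3, 4, 6, 7, 10, 11, 12, 13, 14, 15, 16, 17, 18, 20, 22, 25, 26, 27, 28, 29}


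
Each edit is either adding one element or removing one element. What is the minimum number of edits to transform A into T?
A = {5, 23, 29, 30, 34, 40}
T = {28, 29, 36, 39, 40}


Set A = {5, 23, 29, 30, 34, 40}
Set T = {28, 29, 36, 39, 40}
Elements to remove from A (in A, not in T): {5, 23, 30, 34} → 4 removals
Elements to add to A (in T, not in A): {28, 36, 39} → 3 additions
Total edits = 4 + 3 = 7

7


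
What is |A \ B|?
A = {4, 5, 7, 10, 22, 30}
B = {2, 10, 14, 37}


Set A = {4, 5, 7, 10, 22, 30}
Set B = {2, 10, 14, 37}
A \ B = {4, 5, 7, 22, 30}
|A \ B| = 5

5


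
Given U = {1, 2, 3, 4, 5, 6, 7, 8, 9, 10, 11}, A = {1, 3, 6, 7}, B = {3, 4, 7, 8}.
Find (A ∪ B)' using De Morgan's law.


U = {1, 2, 3, 4, 5, 6, 7, 8, 9, 10, 11}
A = {1, 3, 6, 7}, B = {3, 4, 7, 8}
A ∪ B = {1, 3, 4, 6, 7, 8}
(A ∪ B)' = U \ (A ∪ B) = {2, 5, 9, 10, 11}
Verification via A' ∩ B': A' = {2, 4, 5, 8, 9, 10, 11}, B' = {1, 2, 5, 6, 9, 10, 11}
A' ∩ B' = {2, 5, 9, 10, 11} ✓

{2, 5, 9, 10, 11}


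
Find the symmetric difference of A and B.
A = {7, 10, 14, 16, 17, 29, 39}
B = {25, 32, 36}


Set A = {7, 10, 14, 16, 17, 29, 39}
Set B = {25, 32, 36}
A △ B = (A \ B) ∪ (B \ A)
Elements in A but not B: {7, 10, 14, 16, 17, 29, 39}
Elements in B but not A: {25, 32, 36}
A △ B = {7, 10, 14, 16, 17, 25, 29, 32, 36, 39}

{7, 10, 14, 16, 17, 25, 29, 32, 36, 39}


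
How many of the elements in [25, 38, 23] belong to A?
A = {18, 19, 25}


Set A = {18, 19, 25}
Candidates: [25, 38, 23]
Check each candidate:
25 ∈ A, 38 ∉ A, 23 ∉ A
Count of candidates in A: 1

1


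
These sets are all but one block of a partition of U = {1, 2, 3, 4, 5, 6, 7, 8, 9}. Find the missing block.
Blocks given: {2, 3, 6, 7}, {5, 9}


U = {1, 2, 3, 4, 5, 6, 7, 8, 9}
Shown blocks: {2, 3, 6, 7}, {5, 9}
A partition's blocks are pairwise disjoint and cover U, so the missing block = U \ (union of shown blocks).
Union of shown blocks: {2, 3, 5, 6, 7, 9}
Missing block = U \ (union) = {1, 4, 8}

{1, 4, 8}


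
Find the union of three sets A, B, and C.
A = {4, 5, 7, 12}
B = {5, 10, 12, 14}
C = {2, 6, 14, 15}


Set A = {4, 5, 7, 12}
Set B = {5, 10, 12, 14}
Set C = {2, 6, 14, 15}
First, A ∪ B = {4, 5, 7, 10, 12, 14}
Then, (A ∪ B) ∪ C = {2, 4, 5, 6, 7, 10, 12, 14, 15}

{2, 4, 5, 6, 7, 10, 12, 14, 15}


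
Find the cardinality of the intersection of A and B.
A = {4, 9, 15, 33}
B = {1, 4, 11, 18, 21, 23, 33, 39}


Set A = {4, 9, 15, 33}
Set B = {1, 4, 11, 18, 21, 23, 33, 39}
A ∩ B = {4, 33}
|A ∩ B| = 2

2


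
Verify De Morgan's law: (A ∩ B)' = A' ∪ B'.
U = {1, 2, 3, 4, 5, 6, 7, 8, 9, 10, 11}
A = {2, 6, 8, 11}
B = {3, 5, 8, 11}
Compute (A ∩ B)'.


U = {1, 2, 3, 4, 5, 6, 7, 8, 9, 10, 11}
A = {2, 6, 8, 11}, B = {3, 5, 8, 11}
A ∩ B = {8, 11}
(A ∩ B)' = U \ (A ∩ B) = {1, 2, 3, 4, 5, 6, 7, 9, 10}
Verification via A' ∪ B': A' = {1, 3, 4, 5, 7, 9, 10}, B' = {1, 2, 4, 6, 7, 9, 10}
A' ∪ B' = {1, 2, 3, 4, 5, 6, 7, 9, 10} ✓

{1, 2, 3, 4, 5, 6, 7, 9, 10}


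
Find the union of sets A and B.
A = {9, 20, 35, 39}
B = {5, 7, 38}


Set A = {9, 20, 35, 39}
Set B = {5, 7, 38}
A ∪ B includes all elements in either set.
Elements from A: {9, 20, 35, 39}
Elements from B not already included: {5, 7, 38}
A ∪ B = {5, 7, 9, 20, 35, 38, 39}

{5, 7, 9, 20, 35, 38, 39}


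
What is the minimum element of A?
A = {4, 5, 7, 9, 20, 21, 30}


Set A = {4, 5, 7, 9, 20, 21, 30}
Elements in ascending order: 4, 5, 7, 9, 20, 21, 30
The smallest element is 4.

4


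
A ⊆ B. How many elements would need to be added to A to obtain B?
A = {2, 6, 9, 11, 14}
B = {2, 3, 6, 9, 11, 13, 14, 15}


Set A = {2, 6, 9, 11, 14}, |A| = 5
Set B = {2, 3, 6, 9, 11, 13, 14, 15}, |B| = 8
Since A ⊆ B: B \ A = {3, 13, 15}
|B| - |A| = 8 - 5 = 3

3


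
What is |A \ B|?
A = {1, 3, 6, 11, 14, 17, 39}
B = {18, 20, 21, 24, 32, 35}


Set A = {1, 3, 6, 11, 14, 17, 39}
Set B = {18, 20, 21, 24, 32, 35}
A \ B = {1, 3, 6, 11, 14, 17, 39}
|A \ B| = 7

7


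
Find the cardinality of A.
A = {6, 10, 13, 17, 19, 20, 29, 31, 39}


Set A = {6, 10, 13, 17, 19, 20, 29, 31, 39}
Listing elements: 6, 10, 13, 17, 19, 20, 29, 31, 39
Counting: 9 elements
|A| = 9

9


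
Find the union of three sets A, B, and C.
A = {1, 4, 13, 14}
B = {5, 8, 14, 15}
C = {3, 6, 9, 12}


Set A = {1, 4, 13, 14}
Set B = {5, 8, 14, 15}
Set C = {3, 6, 9, 12}
First, A ∪ B = {1, 4, 5, 8, 13, 14, 15}
Then, (A ∪ B) ∪ C = {1, 3, 4, 5, 6, 8, 9, 12, 13, 14, 15}

{1, 3, 4, 5, 6, 8, 9, 12, 13, 14, 15}


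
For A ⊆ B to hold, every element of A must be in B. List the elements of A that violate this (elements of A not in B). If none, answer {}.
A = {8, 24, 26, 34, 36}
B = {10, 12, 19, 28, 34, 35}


Set A = {8, 24, 26, 34, 36}
Set B = {10, 12, 19, 28, 34, 35}
Check each element of A against B:
8 ∉ B (include), 24 ∉ B (include), 26 ∉ B (include), 34 ∈ B, 36 ∉ B (include)
Elements of A not in B: {8, 24, 26, 36}

{8, 24, 26, 36}


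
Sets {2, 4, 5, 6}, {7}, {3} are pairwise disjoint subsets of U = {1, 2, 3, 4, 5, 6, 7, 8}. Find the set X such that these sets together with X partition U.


U = {1, 2, 3, 4, 5, 6, 7, 8}
Shown blocks: {2, 4, 5, 6}, {7}, {3}
A partition's blocks are pairwise disjoint and cover U, so the missing block = U \ (union of shown blocks).
Union of shown blocks: {2, 3, 4, 5, 6, 7}
Missing block = U \ (union) = {1, 8}

{1, 8}


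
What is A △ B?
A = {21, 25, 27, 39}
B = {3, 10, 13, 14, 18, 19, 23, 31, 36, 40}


Set A = {21, 25, 27, 39}
Set B = {3, 10, 13, 14, 18, 19, 23, 31, 36, 40}
A △ B = (A \ B) ∪ (B \ A)
Elements in A but not B: {21, 25, 27, 39}
Elements in B but not A: {3, 10, 13, 14, 18, 19, 23, 31, 36, 40}
A △ B = {3, 10, 13, 14, 18, 19, 21, 23, 25, 27, 31, 36, 39, 40}

{3, 10, 13, 14, 18, 19, 21, 23, 25, 27, 31, 36, 39, 40}


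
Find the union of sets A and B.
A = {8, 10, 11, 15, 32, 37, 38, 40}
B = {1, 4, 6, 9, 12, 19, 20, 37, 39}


Set A = {8, 10, 11, 15, 32, 37, 38, 40}
Set B = {1, 4, 6, 9, 12, 19, 20, 37, 39}
A ∪ B includes all elements in either set.
Elements from A: {8, 10, 11, 15, 32, 37, 38, 40}
Elements from B not already included: {1, 4, 6, 9, 12, 19, 20, 39}
A ∪ B = {1, 4, 6, 8, 9, 10, 11, 12, 15, 19, 20, 32, 37, 38, 39, 40}

{1, 4, 6, 8, 9, 10, 11, 12, 15, 19, 20, 32, 37, 38, 39, 40}


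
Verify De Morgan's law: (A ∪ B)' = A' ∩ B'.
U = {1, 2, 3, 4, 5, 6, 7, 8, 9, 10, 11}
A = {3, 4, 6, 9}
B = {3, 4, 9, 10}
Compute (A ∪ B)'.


U = {1, 2, 3, 4, 5, 6, 7, 8, 9, 10, 11}
A = {3, 4, 6, 9}, B = {3, 4, 9, 10}
A ∪ B = {3, 4, 6, 9, 10}
(A ∪ B)' = U \ (A ∪ B) = {1, 2, 5, 7, 8, 11}
Verification via A' ∩ B': A' = {1, 2, 5, 7, 8, 10, 11}, B' = {1, 2, 5, 6, 7, 8, 11}
A' ∩ B' = {1, 2, 5, 7, 8, 11} ✓

{1, 2, 5, 7, 8, 11}


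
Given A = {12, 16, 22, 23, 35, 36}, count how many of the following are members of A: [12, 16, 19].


Set A = {12, 16, 22, 23, 35, 36}
Candidates: [12, 16, 19]
Check each candidate:
12 ∈ A, 16 ∈ A, 19 ∉ A
Count of candidates in A: 2

2


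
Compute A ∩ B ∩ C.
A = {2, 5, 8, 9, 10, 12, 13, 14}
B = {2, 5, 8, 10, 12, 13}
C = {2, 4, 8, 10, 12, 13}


Set A = {2, 5, 8, 9, 10, 12, 13, 14}
Set B = {2, 5, 8, 10, 12, 13}
Set C = {2, 4, 8, 10, 12, 13}
First, A ∩ B = {2, 5, 8, 10, 12, 13}
Then, (A ∩ B) ∩ C = {2, 8, 10, 12, 13}

{2, 8, 10, 12, 13}


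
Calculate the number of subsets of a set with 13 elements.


The set has 13 elements.
The power set contains all possible subsets.
|P(A)| = 2^|A| = 2^13 = 8192

8192


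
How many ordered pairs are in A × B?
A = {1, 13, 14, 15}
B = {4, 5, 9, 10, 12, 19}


Set A = {1, 13, 14, 15} has 4 elements.
Set B = {4, 5, 9, 10, 12, 19} has 6 elements.
|A × B| = |A| × |B| = 4 × 6 = 24

24


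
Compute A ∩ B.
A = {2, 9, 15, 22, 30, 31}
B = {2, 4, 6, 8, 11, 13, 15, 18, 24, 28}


Set A = {2, 9, 15, 22, 30, 31}
Set B = {2, 4, 6, 8, 11, 13, 15, 18, 24, 28}
A ∩ B includes only elements in both sets.
Check each element of A against B:
2 ✓, 9 ✗, 15 ✓, 22 ✗, 30 ✗, 31 ✗
A ∩ B = {2, 15}

{2, 15}


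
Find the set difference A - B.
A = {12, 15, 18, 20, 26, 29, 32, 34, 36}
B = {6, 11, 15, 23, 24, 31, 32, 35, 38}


Set A = {12, 15, 18, 20, 26, 29, 32, 34, 36}
Set B = {6, 11, 15, 23, 24, 31, 32, 35, 38}
A \ B includes elements in A that are not in B.
Check each element of A:
12 (not in B, keep), 15 (in B, remove), 18 (not in B, keep), 20 (not in B, keep), 26 (not in B, keep), 29 (not in B, keep), 32 (in B, remove), 34 (not in B, keep), 36 (not in B, keep)
A \ B = {12, 18, 20, 26, 29, 34, 36}

{12, 18, 20, 26, 29, 34, 36}


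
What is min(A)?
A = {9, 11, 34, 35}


Set A = {9, 11, 34, 35}
Elements in ascending order: 9, 11, 34, 35
The smallest element is 9.

9


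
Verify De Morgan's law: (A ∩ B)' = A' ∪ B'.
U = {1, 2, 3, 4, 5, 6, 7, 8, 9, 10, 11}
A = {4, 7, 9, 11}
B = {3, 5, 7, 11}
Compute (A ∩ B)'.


U = {1, 2, 3, 4, 5, 6, 7, 8, 9, 10, 11}
A = {4, 7, 9, 11}, B = {3, 5, 7, 11}
A ∩ B = {7, 11}
(A ∩ B)' = U \ (A ∩ B) = {1, 2, 3, 4, 5, 6, 8, 9, 10}
Verification via A' ∪ B': A' = {1, 2, 3, 5, 6, 8, 10}, B' = {1, 2, 4, 6, 8, 9, 10}
A' ∪ B' = {1, 2, 3, 4, 5, 6, 8, 9, 10} ✓

{1, 2, 3, 4, 5, 6, 8, 9, 10}


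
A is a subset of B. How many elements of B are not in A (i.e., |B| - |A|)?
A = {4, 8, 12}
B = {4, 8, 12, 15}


Set A = {4, 8, 12}, |A| = 3
Set B = {4, 8, 12, 15}, |B| = 4
Since A ⊆ B: B \ A = {15}
|B| - |A| = 4 - 3 = 1

1


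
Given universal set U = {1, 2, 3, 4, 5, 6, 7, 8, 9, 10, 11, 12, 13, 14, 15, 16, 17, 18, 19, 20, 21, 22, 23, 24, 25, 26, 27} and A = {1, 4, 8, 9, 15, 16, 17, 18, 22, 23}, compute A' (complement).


Universal set U = {1, 2, 3, 4, 5, 6, 7, 8, 9, 10, 11, 12, 13, 14, 15, 16, 17, 18, 19, 20, 21, 22, 23, 24, 25, 26, 27}
Set A = {1, 4, 8, 9, 15, 16, 17, 18, 22, 23}
A' = U \ A = elements in U but not in A
Checking each element of U:
1 (in A, exclude), 2 (not in A, include), 3 (not in A, include), 4 (in A, exclude), 5 (not in A, include), 6 (not in A, include), 7 (not in A, include), 8 (in A, exclude), 9 (in A, exclude), 10 (not in A, include), 11 (not in A, include), 12 (not in A, include), 13 (not in A, include), 14 (not in A, include), 15 (in A, exclude), 16 (in A, exclude), 17 (in A, exclude), 18 (in A, exclude), 19 (not in A, include), 20 (not in A, include), 21 (not in A, include), 22 (in A, exclude), 23 (in A, exclude), 24 (not in A, include), 25 (not in A, include), 26 (not in A, include), 27 (not in A, include)
A' = {2, 3, 5, 6, 7, 10, 11, 12, 13, 14, 19, 20, 21, 24, 25, 26, 27}

{2, 3, 5, 6, 7, 10, 11, 12, 13, 14, 19, 20, 21, 24, 25, 26, 27}


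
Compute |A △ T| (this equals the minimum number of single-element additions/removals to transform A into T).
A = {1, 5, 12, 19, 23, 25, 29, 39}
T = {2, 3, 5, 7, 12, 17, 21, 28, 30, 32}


Set A = {1, 5, 12, 19, 23, 25, 29, 39}
Set T = {2, 3, 5, 7, 12, 17, 21, 28, 30, 32}
Elements to remove from A (in A, not in T): {1, 19, 23, 25, 29, 39} → 6 removals
Elements to add to A (in T, not in A): {2, 3, 7, 17, 21, 28, 30, 32} → 8 additions
Total edits = 6 + 8 = 14

14


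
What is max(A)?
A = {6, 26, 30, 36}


Set A = {6, 26, 30, 36}
Elements in ascending order: 6, 26, 30, 36
The largest element is 36.

36


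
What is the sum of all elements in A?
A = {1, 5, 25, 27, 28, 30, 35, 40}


Set A = {1, 5, 25, 27, 28, 30, 35, 40}
Sum = 1 + 5 + 25 + 27 + 28 + 30 + 35 + 40 = 191

191


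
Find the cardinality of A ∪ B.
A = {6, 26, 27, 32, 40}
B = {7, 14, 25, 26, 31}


Set A = {6, 26, 27, 32, 40}, |A| = 5
Set B = {7, 14, 25, 26, 31}, |B| = 5
A ∩ B = {26}, |A ∩ B| = 1
|A ∪ B| = |A| + |B| - |A ∩ B| = 5 + 5 - 1 = 9

9


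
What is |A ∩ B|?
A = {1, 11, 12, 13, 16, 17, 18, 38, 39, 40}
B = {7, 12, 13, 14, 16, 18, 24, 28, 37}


Set A = {1, 11, 12, 13, 16, 17, 18, 38, 39, 40}
Set B = {7, 12, 13, 14, 16, 18, 24, 28, 37}
A ∩ B = {12, 13, 16, 18}
|A ∩ B| = 4

4


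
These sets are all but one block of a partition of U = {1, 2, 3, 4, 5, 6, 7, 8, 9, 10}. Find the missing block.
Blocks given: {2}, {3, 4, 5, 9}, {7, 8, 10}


U = {1, 2, 3, 4, 5, 6, 7, 8, 9, 10}
Shown blocks: {2}, {3, 4, 5, 9}, {7, 8, 10}
A partition's blocks are pairwise disjoint and cover U, so the missing block = U \ (union of shown blocks).
Union of shown blocks: {2, 3, 4, 5, 7, 8, 9, 10}
Missing block = U \ (union) = {1, 6}

{1, 6}


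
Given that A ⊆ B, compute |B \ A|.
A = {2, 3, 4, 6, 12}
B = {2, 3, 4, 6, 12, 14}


Set A = {2, 3, 4, 6, 12}, |A| = 5
Set B = {2, 3, 4, 6, 12, 14}, |B| = 6
Since A ⊆ B: B \ A = {14}
|B| - |A| = 6 - 5 = 1

1


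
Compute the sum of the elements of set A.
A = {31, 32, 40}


Set A = {31, 32, 40}
Sum = 31 + 32 + 40 = 103

103


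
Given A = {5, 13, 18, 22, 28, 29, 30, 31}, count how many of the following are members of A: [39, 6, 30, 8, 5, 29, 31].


Set A = {5, 13, 18, 22, 28, 29, 30, 31}
Candidates: [39, 6, 30, 8, 5, 29, 31]
Check each candidate:
39 ∉ A, 6 ∉ A, 30 ∈ A, 8 ∉ A, 5 ∈ A, 29 ∈ A, 31 ∈ A
Count of candidates in A: 4

4


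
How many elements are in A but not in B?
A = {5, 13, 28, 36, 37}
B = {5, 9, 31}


Set A = {5, 13, 28, 36, 37}
Set B = {5, 9, 31}
A \ B = {13, 28, 36, 37}
|A \ B| = 4

4


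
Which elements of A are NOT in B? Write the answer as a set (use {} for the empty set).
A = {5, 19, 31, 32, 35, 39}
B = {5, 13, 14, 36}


Set A = {5, 19, 31, 32, 35, 39}
Set B = {5, 13, 14, 36}
Check each element of A against B:
5 ∈ B, 19 ∉ B (include), 31 ∉ B (include), 32 ∉ B (include), 35 ∉ B (include), 39 ∉ B (include)
Elements of A not in B: {19, 31, 32, 35, 39}

{19, 31, 32, 35, 39}


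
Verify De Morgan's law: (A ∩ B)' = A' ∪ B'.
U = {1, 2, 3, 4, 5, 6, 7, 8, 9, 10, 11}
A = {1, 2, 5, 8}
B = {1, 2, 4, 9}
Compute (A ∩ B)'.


U = {1, 2, 3, 4, 5, 6, 7, 8, 9, 10, 11}
A = {1, 2, 5, 8}, B = {1, 2, 4, 9}
A ∩ B = {1, 2}
(A ∩ B)' = U \ (A ∩ B) = {3, 4, 5, 6, 7, 8, 9, 10, 11}
Verification via A' ∪ B': A' = {3, 4, 6, 7, 9, 10, 11}, B' = {3, 5, 6, 7, 8, 10, 11}
A' ∪ B' = {3, 4, 5, 6, 7, 8, 9, 10, 11} ✓

{3, 4, 5, 6, 7, 8, 9, 10, 11}


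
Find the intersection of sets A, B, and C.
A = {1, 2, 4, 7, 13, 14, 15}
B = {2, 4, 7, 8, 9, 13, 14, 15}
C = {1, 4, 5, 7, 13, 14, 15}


Set A = {1, 2, 4, 7, 13, 14, 15}
Set B = {2, 4, 7, 8, 9, 13, 14, 15}
Set C = {1, 4, 5, 7, 13, 14, 15}
First, A ∩ B = {2, 4, 7, 13, 14, 15}
Then, (A ∩ B) ∩ C = {4, 7, 13, 14, 15}

{4, 7, 13, 14, 15}


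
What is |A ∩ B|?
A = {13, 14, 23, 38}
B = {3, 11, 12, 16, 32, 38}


Set A = {13, 14, 23, 38}
Set B = {3, 11, 12, 16, 32, 38}
A ∩ B = {38}
|A ∩ B| = 1

1


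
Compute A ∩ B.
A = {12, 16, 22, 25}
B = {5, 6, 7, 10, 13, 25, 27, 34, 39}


Set A = {12, 16, 22, 25}
Set B = {5, 6, 7, 10, 13, 25, 27, 34, 39}
A ∩ B includes only elements in both sets.
Check each element of A against B:
12 ✗, 16 ✗, 22 ✗, 25 ✓
A ∩ B = {25}

{25}


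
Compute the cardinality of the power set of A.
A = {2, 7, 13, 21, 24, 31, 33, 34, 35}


Set A = {2, 7, 13, 21, 24, 31, 33, 34, 35}
|A| = 9
The power set P(A) contains all subsets of A.
|P(A)| = 2^|A| = 2^9 = 512

512


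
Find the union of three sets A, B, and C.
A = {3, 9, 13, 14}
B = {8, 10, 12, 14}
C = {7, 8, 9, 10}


Set A = {3, 9, 13, 14}
Set B = {8, 10, 12, 14}
Set C = {7, 8, 9, 10}
First, A ∪ B = {3, 8, 9, 10, 12, 13, 14}
Then, (A ∪ B) ∪ C = {3, 7, 8, 9, 10, 12, 13, 14}

{3, 7, 8, 9, 10, 12, 13, 14}


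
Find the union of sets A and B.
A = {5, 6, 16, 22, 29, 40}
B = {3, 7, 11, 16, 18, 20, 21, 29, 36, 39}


Set A = {5, 6, 16, 22, 29, 40}
Set B = {3, 7, 11, 16, 18, 20, 21, 29, 36, 39}
A ∪ B includes all elements in either set.
Elements from A: {5, 6, 16, 22, 29, 40}
Elements from B not already included: {3, 7, 11, 18, 20, 21, 36, 39}
A ∪ B = {3, 5, 6, 7, 11, 16, 18, 20, 21, 22, 29, 36, 39, 40}

{3, 5, 6, 7, 11, 16, 18, 20, 21, 22, 29, 36, 39, 40}


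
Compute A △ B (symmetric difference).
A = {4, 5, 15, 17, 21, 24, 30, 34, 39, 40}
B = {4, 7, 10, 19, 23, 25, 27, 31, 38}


Set A = {4, 5, 15, 17, 21, 24, 30, 34, 39, 40}
Set B = {4, 7, 10, 19, 23, 25, 27, 31, 38}
A △ B = (A \ B) ∪ (B \ A)
Elements in A but not B: {5, 15, 17, 21, 24, 30, 34, 39, 40}
Elements in B but not A: {7, 10, 19, 23, 25, 27, 31, 38}
A △ B = {5, 7, 10, 15, 17, 19, 21, 23, 24, 25, 27, 30, 31, 34, 38, 39, 40}

{5, 7, 10, 15, 17, 19, 21, 23, 24, 25, 27, 30, 31, 34, 38, 39, 40}


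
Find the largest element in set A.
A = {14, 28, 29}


Set A = {14, 28, 29}
Elements in ascending order: 14, 28, 29
The largest element is 29.

29


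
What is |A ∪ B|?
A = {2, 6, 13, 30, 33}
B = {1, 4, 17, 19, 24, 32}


Set A = {2, 6, 13, 30, 33}, |A| = 5
Set B = {1, 4, 17, 19, 24, 32}, |B| = 6
A ∩ B = {}, |A ∩ B| = 0
|A ∪ B| = |A| + |B| - |A ∩ B| = 5 + 6 - 0 = 11

11


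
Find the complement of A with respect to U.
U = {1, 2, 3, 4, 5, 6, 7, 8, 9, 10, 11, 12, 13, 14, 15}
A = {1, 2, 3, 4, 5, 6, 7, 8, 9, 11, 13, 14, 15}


Universal set U = {1, 2, 3, 4, 5, 6, 7, 8, 9, 10, 11, 12, 13, 14, 15}
Set A = {1, 2, 3, 4, 5, 6, 7, 8, 9, 11, 13, 14, 15}
A' = U \ A = elements in U but not in A
Checking each element of U:
1 (in A, exclude), 2 (in A, exclude), 3 (in A, exclude), 4 (in A, exclude), 5 (in A, exclude), 6 (in A, exclude), 7 (in A, exclude), 8 (in A, exclude), 9 (in A, exclude), 10 (not in A, include), 11 (in A, exclude), 12 (not in A, include), 13 (in A, exclude), 14 (in A, exclude), 15 (in A, exclude)
A' = {10, 12}

{10, 12}


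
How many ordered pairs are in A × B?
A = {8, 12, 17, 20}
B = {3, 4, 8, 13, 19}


Set A = {8, 12, 17, 20} has 4 elements.
Set B = {3, 4, 8, 13, 19} has 5 elements.
|A × B| = |A| × |B| = 4 × 5 = 20

20


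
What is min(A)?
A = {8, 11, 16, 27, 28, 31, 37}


Set A = {8, 11, 16, 27, 28, 31, 37}
Elements in ascending order: 8, 11, 16, 27, 28, 31, 37
The smallest element is 8.

8


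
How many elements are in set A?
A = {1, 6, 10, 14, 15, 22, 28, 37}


Set A = {1, 6, 10, 14, 15, 22, 28, 37}
Listing elements: 1, 6, 10, 14, 15, 22, 28, 37
Counting: 8 elements
|A| = 8

8


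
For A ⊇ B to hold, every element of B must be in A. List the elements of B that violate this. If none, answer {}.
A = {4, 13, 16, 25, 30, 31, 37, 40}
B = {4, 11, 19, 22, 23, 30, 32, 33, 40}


Set A = {4, 13, 16, 25, 30, 31, 37, 40}
Set B = {4, 11, 19, 22, 23, 30, 32, 33, 40}
Check each element of B against A:
4 ∈ A, 11 ∉ A (include), 19 ∉ A (include), 22 ∉ A (include), 23 ∉ A (include), 30 ∈ A, 32 ∉ A (include), 33 ∉ A (include), 40 ∈ A
Elements of B not in A: {11, 19, 22, 23, 32, 33}

{11, 19, 22, 23, 32, 33}


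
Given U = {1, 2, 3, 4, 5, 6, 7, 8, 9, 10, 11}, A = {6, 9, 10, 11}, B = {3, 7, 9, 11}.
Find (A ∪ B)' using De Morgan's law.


U = {1, 2, 3, 4, 5, 6, 7, 8, 9, 10, 11}
A = {6, 9, 10, 11}, B = {3, 7, 9, 11}
A ∪ B = {3, 6, 7, 9, 10, 11}
(A ∪ B)' = U \ (A ∪ B) = {1, 2, 4, 5, 8}
Verification via A' ∩ B': A' = {1, 2, 3, 4, 5, 7, 8}, B' = {1, 2, 4, 5, 6, 8, 10}
A' ∩ B' = {1, 2, 4, 5, 8} ✓

{1, 2, 4, 5, 8}


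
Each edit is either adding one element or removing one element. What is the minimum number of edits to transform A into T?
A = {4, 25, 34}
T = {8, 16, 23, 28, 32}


Set A = {4, 25, 34}
Set T = {8, 16, 23, 28, 32}
Elements to remove from A (in A, not in T): {4, 25, 34} → 3 removals
Elements to add to A (in T, not in A): {8, 16, 23, 28, 32} → 5 additions
Total edits = 3 + 5 = 8

8


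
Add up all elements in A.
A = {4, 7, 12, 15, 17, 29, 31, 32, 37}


Set A = {4, 7, 12, 15, 17, 29, 31, 32, 37}
Sum = 4 + 7 + 12 + 15 + 17 + 29 + 31 + 32 + 37 = 184

184


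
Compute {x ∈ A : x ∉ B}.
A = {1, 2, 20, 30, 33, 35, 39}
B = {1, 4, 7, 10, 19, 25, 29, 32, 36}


Set A = {1, 2, 20, 30, 33, 35, 39}
Set B = {1, 4, 7, 10, 19, 25, 29, 32, 36}
Check each element of A against B:
1 ∈ B, 2 ∉ B (include), 20 ∉ B (include), 30 ∉ B (include), 33 ∉ B (include), 35 ∉ B (include), 39 ∉ B (include)
Elements of A not in B: {2, 20, 30, 33, 35, 39}

{2, 20, 30, 33, 35, 39}


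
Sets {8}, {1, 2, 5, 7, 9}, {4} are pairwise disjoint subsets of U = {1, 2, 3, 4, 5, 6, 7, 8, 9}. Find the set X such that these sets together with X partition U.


U = {1, 2, 3, 4, 5, 6, 7, 8, 9}
Shown blocks: {8}, {1, 2, 5, 7, 9}, {4}
A partition's blocks are pairwise disjoint and cover U, so the missing block = U \ (union of shown blocks).
Union of shown blocks: {1, 2, 4, 5, 7, 8, 9}
Missing block = U \ (union) = {3, 6}

{3, 6}


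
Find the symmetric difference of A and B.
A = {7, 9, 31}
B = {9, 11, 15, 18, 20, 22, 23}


Set A = {7, 9, 31}
Set B = {9, 11, 15, 18, 20, 22, 23}
A △ B = (A \ B) ∪ (B \ A)
Elements in A but not B: {7, 31}
Elements in B but not A: {11, 15, 18, 20, 22, 23}
A △ B = {7, 11, 15, 18, 20, 22, 23, 31}

{7, 11, 15, 18, 20, 22, 23, 31}


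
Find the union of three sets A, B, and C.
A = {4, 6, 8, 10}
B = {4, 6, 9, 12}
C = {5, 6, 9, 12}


Set A = {4, 6, 8, 10}
Set B = {4, 6, 9, 12}
Set C = {5, 6, 9, 12}
First, A ∪ B = {4, 6, 8, 9, 10, 12}
Then, (A ∪ B) ∪ C = {4, 5, 6, 8, 9, 10, 12}

{4, 5, 6, 8, 9, 10, 12}


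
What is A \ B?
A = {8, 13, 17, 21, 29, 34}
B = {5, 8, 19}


Set A = {8, 13, 17, 21, 29, 34}
Set B = {5, 8, 19}
A \ B includes elements in A that are not in B.
Check each element of A:
8 (in B, remove), 13 (not in B, keep), 17 (not in B, keep), 21 (not in B, keep), 29 (not in B, keep), 34 (not in B, keep)
A \ B = {13, 17, 21, 29, 34}

{13, 17, 21, 29, 34}


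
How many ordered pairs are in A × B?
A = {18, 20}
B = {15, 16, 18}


Set A = {18, 20} has 2 elements.
Set B = {15, 16, 18} has 3 elements.
|A × B| = |A| × |B| = 2 × 3 = 6

6


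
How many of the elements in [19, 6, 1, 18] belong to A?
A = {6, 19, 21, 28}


Set A = {6, 19, 21, 28}
Candidates: [19, 6, 1, 18]
Check each candidate:
19 ∈ A, 6 ∈ A, 1 ∉ A, 18 ∉ A
Count of candidates in A: 2

2


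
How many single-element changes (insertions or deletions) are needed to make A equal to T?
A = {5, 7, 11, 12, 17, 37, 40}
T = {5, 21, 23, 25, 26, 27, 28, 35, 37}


Set A = {5, 7, 11, 12, 17, 37, 40}
Set T = {5, 21, 23, 25, 26, 27, 28, 35, 37}
Elements to remove from A (in A, not in T): {7, 11, 12, 17, 40} → 5 removals
Elements to add to A (in T, not in A): {21, 23, 25, 26, 27, 28, 35} → 7 additions
Total edits = 5 + 7 = 12

12


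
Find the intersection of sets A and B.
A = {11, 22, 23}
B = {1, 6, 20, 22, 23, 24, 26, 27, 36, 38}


Set A = {11, 22, 23}
Set B = {1, 6, 20, 22, 23, 24, 26, 27, 36, 38}
A ∩ B includes only elements in both sets.
Check each element of A against B:
11 ✗, 22 ✓, 23 ✓
A ∩ B = {22, 23}

{22, 23}


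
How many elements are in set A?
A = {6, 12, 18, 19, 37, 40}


Set A = {6, 12, 18, 19, 37, 40}
Listing elements: 6, 12, 18, 19, 37, 40
Counting: 6 elements
|A| = 6

6


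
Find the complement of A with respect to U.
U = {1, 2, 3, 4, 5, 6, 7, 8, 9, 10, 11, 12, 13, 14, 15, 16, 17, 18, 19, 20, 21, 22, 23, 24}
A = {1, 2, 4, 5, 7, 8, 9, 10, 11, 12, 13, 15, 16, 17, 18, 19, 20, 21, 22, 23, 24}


Universal set U = {1, 2, 3, 4, 5, 6, 7, 8, 9, 10, 11, 12, 13, 14, 15, 16, 17, 18, 19, 20, 21, 22, 23, 24}
Set A = {1, 2, 4, 5, 7, 8, 9, 10, 11, 12, 13, 15, 16, 17, 18, 19, 20, 21, 22, 23, 24}
A' = U \ A = elements in U but not in A
Checking each element of U:
1 (in A, exclude), 2 (in A, exclude), 3 (not in A, include), 4 (in A, exclude), 5 (in A, exclude), 6 (not in A, include), 7 (in A, exclude), 8 (in A, exclude), 9 (in A, exclude), 10 (in A, exclude), 11 (in A, exclude), 12 (in A, exclude), 13 (in A, exclude), 14 (not in A, include), 15 (in A, exclude), 16 (in A, exclude), 17 (in A, exclude), 18 (in A, exclude), 19 (in A, exclude), 20 (in A, exclude), 21 (in A, exclude), 22 (in A, exclude), 23 (in A, exclude), 24 (in A, exclude)
A' = {3, 6, 14}

{3, 6, 14}


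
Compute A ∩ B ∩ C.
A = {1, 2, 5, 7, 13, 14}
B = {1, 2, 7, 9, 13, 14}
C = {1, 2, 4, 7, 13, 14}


Set A = {1, 2, 5, 7, 13, 14}
Set B = {1, 2, 7, 9, 13, 14}
Set C = {1, 2, 4, 7, 13, 14}
First, A ∩ B = {1, 2, 7, 13, 14}
Then, (A ∩ B) ∩ C = {1, 2, 7, 13, 14}

{1, 2, 7, 13, 14}


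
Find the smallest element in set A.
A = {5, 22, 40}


Set A = {5, 22, 40}
Elements in ascending order: 5, 22, 40
The smallest element is 5.

5


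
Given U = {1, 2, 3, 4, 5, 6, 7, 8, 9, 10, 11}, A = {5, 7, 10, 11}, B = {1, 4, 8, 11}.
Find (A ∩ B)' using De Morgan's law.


U = {1, 2, 3, 4, 5, 6, 7, 8, 9, 10, 11}
A = {5, 7, 10, 11}, B = {1, 4, 8, 11}
A ∩ B = {11}
(A ∩ B)' = U \ (A ∩ B) = {1, 2, 3, 4, 5, 6, 7, 8, 9, 10}
Verification via A' ∪ B': A' = {1, 2, 3, 4, 6, 8, 9}, B' = {2, 3, 5, 6, 7, 9, 10}
A' ∪ B' = {1, 2, 3, 4, 5, 6, 7, 8, 9, 10} ✓

{1, 2, 3, 4, 5, 6, 7, 8, 9, 10}


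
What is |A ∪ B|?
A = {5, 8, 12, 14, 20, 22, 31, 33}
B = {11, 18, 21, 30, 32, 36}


Set A = {5, 8, 12, 14, 20, 22, 31, 33}, |A| = 8
Set B = {11, 18, 21, 30, 32, 36}, |B| = 6
A ∩ B = {}, |A ∩ B| = 0
|A ∪ B| = |A| + |B| - |A ∩ B| = 8 + 6 - 0 = 14

14


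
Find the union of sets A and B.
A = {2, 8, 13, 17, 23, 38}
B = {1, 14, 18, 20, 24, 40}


Set A = {2, 8, 13, 17, 23, 38}
Set B = {1, 14, 18, 20, 24, 40}
A ∪ B includes all elements in either set.
Elements from A: {2, 8, 13, 17, 23, 38}
Elements from B not already included: {1, 14, 18, 20, 24, 40}
A ∪ B = {1, 2, 8, 13, 14, 17, 18, 20, 23, 24, 38, 40}

{1, 2, 8, 13, 14, 17, 18, 20, 23, 24, 38, 40}


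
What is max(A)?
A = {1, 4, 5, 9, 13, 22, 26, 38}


Set A = {1, 4, 5, 9, 13, 22, 26, 38}
Elements in ascending order: 1, 4, 5, 9, 13, 22, 26, 38
The largest element is 38.

38


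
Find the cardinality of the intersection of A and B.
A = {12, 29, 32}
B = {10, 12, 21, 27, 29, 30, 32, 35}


Set A = {12, 29, 32}
Set B = {10, 12, 21, 27, 29, 30, 32, 35}
A ∩ B = {12, 29, 32}
|A ∩ B| = 3

3


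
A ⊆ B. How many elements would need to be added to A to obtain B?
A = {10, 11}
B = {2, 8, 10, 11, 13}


Set A = {10, 11}, |A| = 2
Set B = {2, 8, 10, 11, 13}, |B| = 5
Since A ⊆ B: B \ A = {2, 8, 13}
|B| - |A| = 5 - 2 = 3

3


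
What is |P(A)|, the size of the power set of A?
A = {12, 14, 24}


Set A = {12, 14, 24}
|A| = 3
The power set P(A) contains all subsets of A.
|P(A)| = 2^|A| = 2^3 = 8

8


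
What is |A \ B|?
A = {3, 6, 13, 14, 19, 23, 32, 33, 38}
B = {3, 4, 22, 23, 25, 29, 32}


Set A = {3, 6, 13, 14, 19, 23, 32, 33, 38}
Set B = {3, 4, 22, 23, 25, 29, 32}
A \ B = {6, 13, 14, 19, 33, 38}
|A \ B| = 6

6


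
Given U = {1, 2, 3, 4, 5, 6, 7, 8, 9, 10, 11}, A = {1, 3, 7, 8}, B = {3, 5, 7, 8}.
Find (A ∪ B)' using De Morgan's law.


U = {1, 2, 3, 4, 5, 6, 7, 8, 9, 10, 11}
A = {1, 3, 7, 8}, B = {3, 5, 7, 8}
A ∪ B = {1, 3, 5, 7, 8}
(A ∪ B)' = U \ (A ∪ B) = {2, 4, 6, 9, 10, 11}
Verification via A' ∩ B': A' = {2, 4, 5, 6, 9, 10, 11}, B' = {1, 2, 4, 6, 9, 10, 11}
A' ∩ B' = {2, 4, 6, 9, 10, 11} ✓

{2, 4, 6, 9, 10, 11}


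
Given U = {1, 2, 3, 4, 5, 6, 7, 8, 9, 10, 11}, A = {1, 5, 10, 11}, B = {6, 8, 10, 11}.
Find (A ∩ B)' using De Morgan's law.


U = {1, 2, 3, 4, 5, 6, 7, 8, 9, 10, 11}
A = {1, 5, 10, 11}, B = {6, 8, 10, 11}
A ∩ B = {10, 11}
(A ∩ B)' = U \ (A ∩ B) = {1, 2, 3, 4, 5, 6, 7, 8, 9}
Verification via A' ∪ B': A' = {2, 3, 4, 6, 7, 8, 9}, B' = {1, 2, 3, 4, 5, 7, 9}
A' ∪ B' = {1, 2, 3, 4, 5, 6, 7, 8, 9} ✓

{1, 2, 3, 4, 5, 6, 7, 8, 9}


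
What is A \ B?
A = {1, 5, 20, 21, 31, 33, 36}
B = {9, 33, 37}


Set A = {1, 5, 20, 21, 31, 33, 36}
Set B = {9, 33, 37}
A \ B includes elements in A that are not in B.
Check each element of A:
1 (not in B, keep), 5 (not in B, keep), 20 (not in B, keep), 21 (not in B, keep), 31 (not in B, keep), 33 (in B, remove), 36 (not in B, keep)
A \ B = {1, 5, 20, 21, 31, 36}

{1, 5, 20, 21, 31, 36}


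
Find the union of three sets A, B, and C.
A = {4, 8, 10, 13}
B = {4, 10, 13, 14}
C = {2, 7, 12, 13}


Set A = {4, 8, 10, 13}
Set B = {4, 10, 13, 14}
Set C = {2, 7, 12, 13}
First, A ∪ B = {4, 8, 10, 13, 14}
Then, (A ∪ B) ∪ C = {2, 4, 7, 8, 10, 12, 13, 14}

{2, 4, 7, 8, 10, 12, 13, 14}


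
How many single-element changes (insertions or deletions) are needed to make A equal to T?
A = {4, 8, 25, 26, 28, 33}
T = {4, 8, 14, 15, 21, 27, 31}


Set A = {4, 8, 25, 26, 28, 33}
Set T = {4, 8, 14, 15, 21, 27, 31}
Elements to remove from A (in A, not in T): {25, 26, 28, 33} → 4 removals
Elements to add to A (in T, not in A): {14, 15, 21, 27, 31} → 5 additions
Total edits = 4 + 5 = 9

9


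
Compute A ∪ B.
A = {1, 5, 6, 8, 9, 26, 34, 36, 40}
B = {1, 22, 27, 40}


Set A = {1, 5, 6, 8, 9, 26, 34, 36, 40}
Set B = {1, 22, 27, 40}
A ∪ B includes all elements in either set.
Elements from A: {1, 5, 6, 8, 9, 26, 34, 36, 40}
Elements from B not already included: {22, 27}
A ∪ B = {1, 5, 6, 8, 9, 22, 26, 27, 34, 36, 40}

{1, 5, 6, 8, 9, 22, 26, 27, 34, 36, 40}


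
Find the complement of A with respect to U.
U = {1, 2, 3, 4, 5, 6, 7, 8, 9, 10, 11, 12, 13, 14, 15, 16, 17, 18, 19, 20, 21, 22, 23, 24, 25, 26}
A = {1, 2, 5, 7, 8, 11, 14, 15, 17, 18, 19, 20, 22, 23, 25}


Universal set U = {1, 2, 3, 4, 5, 6, 7, 8, 9, 10, 11, 12, 13, 14, 15, 16, 17, 18, 19, 20, 21, 22, 23, 24, 25, 26}
Set A = {1, 2, 5, 7, 8, 11, 14, 15, 17, 18, 19, 20, 22, 23, 25}
A' = U \ A = elements in U but not in A
Checking each element of U:
1 (in A, exclude), 2 (in A, exclude), 3 (not in A, include), 4 (not in A, include), 5 (in A, exclude), 6 (not in A, include), 7 (in A, exclude), 8 (in A, exclude), 9 (not in A, include), 10 (not in A, include), 11 (in A, exclude), 12 (not in A, include), 13 (not in A, include), 14 (in A, exclude), 15 (in A, exclude), 16 (not in A, include), 17 (in A, exclude), 18 (in A, exclude), 19 (in A, exclude), 20 (in A, exclude), 21 (not in A, include), 22 (in A, exclude), 23 (in A, exclude), 24 (not in A, include), 25 (in A, exclude), 26 (not in A, include)
A' = {3, 4, 6, 9, 10, 12, 13, 16, 21, 24, 26}

{3, 4, 6, 9, 10, 12, 13, 16, 21, 24, 26}
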